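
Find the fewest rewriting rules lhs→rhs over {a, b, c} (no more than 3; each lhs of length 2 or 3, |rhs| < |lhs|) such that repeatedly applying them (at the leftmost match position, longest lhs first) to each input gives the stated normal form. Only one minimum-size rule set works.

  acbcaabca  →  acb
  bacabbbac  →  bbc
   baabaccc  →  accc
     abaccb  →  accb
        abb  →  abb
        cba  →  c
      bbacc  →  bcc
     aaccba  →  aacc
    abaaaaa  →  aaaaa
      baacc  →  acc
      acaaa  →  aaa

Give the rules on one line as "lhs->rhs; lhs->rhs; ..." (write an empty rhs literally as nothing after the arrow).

  | acbcaabca => acbabca => acbca => acb
  | bacabbbac => cabbbac => bbbac => bbc
  | baabaccc => abaccc => accc
  | abaccb => accb

ba->; ca->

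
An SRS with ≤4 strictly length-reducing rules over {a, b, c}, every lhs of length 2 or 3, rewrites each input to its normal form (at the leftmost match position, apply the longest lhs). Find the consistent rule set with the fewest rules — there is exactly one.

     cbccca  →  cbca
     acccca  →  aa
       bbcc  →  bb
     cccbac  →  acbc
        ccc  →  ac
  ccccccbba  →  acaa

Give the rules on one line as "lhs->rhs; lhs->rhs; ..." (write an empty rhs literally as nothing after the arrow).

  | cbccca => cbaca => cbca
  | acccca => aacca => aaaa => aaa => aa
  | bbcc => bba => bb
  | cccbac => acbac => acbc

aaa->aa; abb->ca; ba->b; cc->a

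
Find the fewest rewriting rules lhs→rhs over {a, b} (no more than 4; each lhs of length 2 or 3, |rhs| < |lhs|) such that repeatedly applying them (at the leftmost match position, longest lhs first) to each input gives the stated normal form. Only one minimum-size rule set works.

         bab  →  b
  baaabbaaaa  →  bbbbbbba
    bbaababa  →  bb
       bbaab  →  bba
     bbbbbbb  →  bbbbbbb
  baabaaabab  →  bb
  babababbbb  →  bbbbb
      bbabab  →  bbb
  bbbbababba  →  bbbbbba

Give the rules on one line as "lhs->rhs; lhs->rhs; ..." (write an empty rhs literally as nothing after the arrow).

aaa->bb; ab->; aba->ab

  | bab => b
  | baaabbaaaa => bbbbbaaaa => bbbbbbba
  | bbaababa => bbaabba => bbaba => bbab => bb
  | bbaab => bba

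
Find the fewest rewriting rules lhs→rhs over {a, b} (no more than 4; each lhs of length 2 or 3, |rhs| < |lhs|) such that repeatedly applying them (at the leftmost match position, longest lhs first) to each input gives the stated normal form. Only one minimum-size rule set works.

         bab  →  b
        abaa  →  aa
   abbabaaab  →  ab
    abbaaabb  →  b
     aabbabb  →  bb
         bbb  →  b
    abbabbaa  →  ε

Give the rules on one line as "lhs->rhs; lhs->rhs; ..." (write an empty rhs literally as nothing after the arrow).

  | bab => b
  | abaa => aa
  | abbabaaab => babaaab => baaab => aab => ab
  | abbaaabb => baaabb => aabb => abb => b

aab->ab; abb->b; ba->; bbb->b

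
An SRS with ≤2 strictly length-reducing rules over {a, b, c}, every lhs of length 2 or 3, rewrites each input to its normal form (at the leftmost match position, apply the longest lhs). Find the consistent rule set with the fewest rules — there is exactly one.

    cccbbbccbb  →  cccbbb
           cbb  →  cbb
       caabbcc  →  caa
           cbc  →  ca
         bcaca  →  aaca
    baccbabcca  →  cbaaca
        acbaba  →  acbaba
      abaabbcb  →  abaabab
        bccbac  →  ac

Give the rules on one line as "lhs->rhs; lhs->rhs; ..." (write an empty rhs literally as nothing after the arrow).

bac->; bc->a

  | cccbbbccbb => cccbbacbb => cccbbb
  | cbb
  | caabbcc => caabac => caa
  | cbc => ca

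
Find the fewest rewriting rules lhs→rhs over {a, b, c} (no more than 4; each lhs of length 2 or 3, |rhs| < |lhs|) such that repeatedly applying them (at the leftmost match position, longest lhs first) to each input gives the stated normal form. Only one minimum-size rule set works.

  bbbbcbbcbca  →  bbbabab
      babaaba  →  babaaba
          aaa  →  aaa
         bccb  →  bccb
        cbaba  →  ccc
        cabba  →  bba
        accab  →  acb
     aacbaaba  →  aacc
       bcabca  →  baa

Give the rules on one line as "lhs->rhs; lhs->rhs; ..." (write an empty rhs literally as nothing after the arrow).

  | bbbbcbbcbca => bbbabbcbca => bbbababca => bbbabab
  | babaaba
  | aaa
  | bccb

bbc->ba; ca->; cba->cc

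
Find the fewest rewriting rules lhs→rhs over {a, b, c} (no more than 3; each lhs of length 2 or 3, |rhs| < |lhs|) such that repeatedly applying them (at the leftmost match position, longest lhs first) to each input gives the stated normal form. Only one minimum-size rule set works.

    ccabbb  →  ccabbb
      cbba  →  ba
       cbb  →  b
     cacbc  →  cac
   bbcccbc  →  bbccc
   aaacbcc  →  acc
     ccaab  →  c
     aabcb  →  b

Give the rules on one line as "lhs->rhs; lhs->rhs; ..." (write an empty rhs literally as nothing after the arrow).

  | ccabbb
  | cbba => ba
  | cbb => b
  | cacbc => cac

aa->; cb->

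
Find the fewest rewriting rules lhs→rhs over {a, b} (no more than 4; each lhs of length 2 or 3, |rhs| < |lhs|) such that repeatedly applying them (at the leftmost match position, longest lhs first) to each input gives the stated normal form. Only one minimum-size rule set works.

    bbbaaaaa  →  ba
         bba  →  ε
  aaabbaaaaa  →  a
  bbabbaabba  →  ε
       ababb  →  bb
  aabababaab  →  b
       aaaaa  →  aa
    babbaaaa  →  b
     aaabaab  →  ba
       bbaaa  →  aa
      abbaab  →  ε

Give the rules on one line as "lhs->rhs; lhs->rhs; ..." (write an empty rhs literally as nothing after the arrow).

aaa->; ab->; abb->bb; bba->

  | bbbaaaaa => baaaa => ba
  | bba => ε
  | aaabbaaaaa => bbaaaaa => aaaa => a
  | bbabbaabba => bbaabba => abba => bba => ε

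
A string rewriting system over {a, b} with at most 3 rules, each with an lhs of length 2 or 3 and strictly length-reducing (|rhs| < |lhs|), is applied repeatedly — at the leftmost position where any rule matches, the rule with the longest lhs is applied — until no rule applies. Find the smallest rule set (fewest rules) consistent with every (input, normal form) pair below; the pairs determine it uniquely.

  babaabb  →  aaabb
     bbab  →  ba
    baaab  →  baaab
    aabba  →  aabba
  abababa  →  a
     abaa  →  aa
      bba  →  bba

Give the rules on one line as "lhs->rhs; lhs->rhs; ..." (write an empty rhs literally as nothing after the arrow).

  | babaabb => aaabb
  | bbab => ba
  | baaab
  | aabba

aba->a; bab->a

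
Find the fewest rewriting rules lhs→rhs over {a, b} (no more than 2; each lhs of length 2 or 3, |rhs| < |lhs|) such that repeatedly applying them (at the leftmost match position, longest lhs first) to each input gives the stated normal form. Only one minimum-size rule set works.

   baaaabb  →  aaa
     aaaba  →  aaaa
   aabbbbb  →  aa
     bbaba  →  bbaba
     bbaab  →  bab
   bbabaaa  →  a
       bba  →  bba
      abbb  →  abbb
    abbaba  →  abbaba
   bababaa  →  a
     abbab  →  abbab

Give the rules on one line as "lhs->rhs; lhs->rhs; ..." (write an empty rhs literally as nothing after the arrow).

  | baaaabb => aaabb => aaab => aaa
  | aaaba => aaaa
  | aabbbbb => aabbbb => aabbb => aabb => aab => aa
  | bbaba

aab->aa; baa->a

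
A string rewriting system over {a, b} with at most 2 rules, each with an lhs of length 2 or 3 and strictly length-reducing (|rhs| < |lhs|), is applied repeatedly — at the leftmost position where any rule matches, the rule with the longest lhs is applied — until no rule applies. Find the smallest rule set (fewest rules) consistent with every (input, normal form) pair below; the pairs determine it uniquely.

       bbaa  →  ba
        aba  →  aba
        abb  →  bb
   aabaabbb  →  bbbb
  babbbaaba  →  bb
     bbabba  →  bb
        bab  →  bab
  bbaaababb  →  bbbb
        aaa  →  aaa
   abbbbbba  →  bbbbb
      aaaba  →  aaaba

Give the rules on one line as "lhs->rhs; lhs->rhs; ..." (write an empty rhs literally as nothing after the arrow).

abb->bb; bba->b

  | bbaa => ba
  | aba
  | abb => bb
  | aabaabbb => aababbb => aabbbb => abbbb => bbbb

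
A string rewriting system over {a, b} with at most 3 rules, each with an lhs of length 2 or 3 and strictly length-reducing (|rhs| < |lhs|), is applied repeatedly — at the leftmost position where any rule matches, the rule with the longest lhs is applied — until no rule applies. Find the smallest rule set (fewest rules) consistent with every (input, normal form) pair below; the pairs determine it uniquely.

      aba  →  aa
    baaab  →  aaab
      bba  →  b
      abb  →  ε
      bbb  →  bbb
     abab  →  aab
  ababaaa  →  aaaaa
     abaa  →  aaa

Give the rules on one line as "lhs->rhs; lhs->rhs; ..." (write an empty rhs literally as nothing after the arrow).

abb->; ba->a; bba->b

  | aba => aa
  | baaab => aaab
  | bba => b
  | abb => ε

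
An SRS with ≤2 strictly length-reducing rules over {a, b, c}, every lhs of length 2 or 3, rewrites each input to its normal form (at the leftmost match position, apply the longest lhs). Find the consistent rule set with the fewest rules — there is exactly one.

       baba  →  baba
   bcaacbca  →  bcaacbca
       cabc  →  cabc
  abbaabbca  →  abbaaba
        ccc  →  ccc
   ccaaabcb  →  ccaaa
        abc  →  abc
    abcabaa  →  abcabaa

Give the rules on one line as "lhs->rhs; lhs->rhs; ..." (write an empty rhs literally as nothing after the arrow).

  | baba
  | bcaacbca
  | cabc
  | abbaabbca => abbaaba

bbc->b; bcb->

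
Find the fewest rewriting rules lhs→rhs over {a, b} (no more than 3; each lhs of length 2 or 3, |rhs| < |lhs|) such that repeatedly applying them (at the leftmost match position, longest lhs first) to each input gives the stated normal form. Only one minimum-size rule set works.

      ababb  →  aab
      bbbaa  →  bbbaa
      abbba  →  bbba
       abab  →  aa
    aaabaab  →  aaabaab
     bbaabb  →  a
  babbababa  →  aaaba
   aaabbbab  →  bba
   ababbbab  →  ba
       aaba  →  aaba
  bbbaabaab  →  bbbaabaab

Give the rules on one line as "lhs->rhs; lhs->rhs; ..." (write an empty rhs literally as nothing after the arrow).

  | ababb => aab
  | bbbaa
  | abbba => bbba
  | abab => aa

abb->bb; bab->a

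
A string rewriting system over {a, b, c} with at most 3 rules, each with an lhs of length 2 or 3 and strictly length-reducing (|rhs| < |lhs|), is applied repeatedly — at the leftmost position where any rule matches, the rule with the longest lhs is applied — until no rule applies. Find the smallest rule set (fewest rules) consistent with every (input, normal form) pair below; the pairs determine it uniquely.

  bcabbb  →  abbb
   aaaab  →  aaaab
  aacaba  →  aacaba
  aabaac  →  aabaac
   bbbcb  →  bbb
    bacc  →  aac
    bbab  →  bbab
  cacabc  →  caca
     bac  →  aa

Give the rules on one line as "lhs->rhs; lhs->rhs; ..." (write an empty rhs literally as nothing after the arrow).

bac->aa; bc->

  | bcabbb => abbb
  | aaaab
  | aacaba
  | aabaac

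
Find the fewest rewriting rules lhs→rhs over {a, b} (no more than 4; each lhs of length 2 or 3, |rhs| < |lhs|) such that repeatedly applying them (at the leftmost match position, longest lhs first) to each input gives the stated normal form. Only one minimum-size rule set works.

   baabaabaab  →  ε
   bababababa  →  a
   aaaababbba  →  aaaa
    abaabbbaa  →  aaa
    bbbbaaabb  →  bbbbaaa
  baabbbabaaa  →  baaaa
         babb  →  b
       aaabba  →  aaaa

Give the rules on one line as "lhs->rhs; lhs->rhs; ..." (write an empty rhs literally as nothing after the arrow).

ab->b; aba->a; abb->a; bab->

  | baabaabaab => baaabaab => baaaab => baaab => baab => bab => ε
  | bababababa => abababa => ababa => aba => a
  | aaaababbba => aaaabbba => aaaaba => aaaa
  | abaabbbaa => aabbbaa => aabaa => aaa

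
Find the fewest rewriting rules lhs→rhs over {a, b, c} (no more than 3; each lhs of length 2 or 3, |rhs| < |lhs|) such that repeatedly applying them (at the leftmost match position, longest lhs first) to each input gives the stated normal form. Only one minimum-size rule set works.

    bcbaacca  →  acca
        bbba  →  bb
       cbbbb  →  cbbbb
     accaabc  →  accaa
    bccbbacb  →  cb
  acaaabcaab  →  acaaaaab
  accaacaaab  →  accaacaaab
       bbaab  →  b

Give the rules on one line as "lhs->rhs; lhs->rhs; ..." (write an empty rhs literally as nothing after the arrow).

ba->; bc->

  | bcbaacca => baacca => acca
  | bbba => bb
  | cbbbb
  | accaabc => accaa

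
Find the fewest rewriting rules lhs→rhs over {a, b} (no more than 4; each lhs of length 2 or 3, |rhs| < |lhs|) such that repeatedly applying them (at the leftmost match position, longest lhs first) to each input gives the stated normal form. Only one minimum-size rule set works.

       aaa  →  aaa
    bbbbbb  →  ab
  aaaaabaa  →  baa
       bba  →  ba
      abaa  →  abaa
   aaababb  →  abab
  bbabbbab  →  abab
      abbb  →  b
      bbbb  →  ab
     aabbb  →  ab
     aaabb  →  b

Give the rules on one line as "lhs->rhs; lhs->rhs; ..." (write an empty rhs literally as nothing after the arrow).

  | aaa
  | bbbbbb => abbbb => aabb => bbb => ab
  | aaaaabaa => aaabbaa => abbbaa => aabaa => bbaa => baa
  | bba => ba

aab->bb; bb->b; bbb->ab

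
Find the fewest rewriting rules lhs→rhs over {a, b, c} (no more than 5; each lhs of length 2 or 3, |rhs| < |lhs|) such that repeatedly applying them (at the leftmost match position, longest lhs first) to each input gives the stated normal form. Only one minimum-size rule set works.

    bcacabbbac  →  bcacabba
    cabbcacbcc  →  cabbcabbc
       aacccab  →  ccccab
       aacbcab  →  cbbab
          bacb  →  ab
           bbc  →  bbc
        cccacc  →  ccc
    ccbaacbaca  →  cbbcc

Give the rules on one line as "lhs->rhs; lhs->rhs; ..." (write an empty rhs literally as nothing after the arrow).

  | bcacabbbac => bcacabba
  | cabbcacbcc => cabbcabbc
  | aacccab => ccccab
  | aacbcab => ccbcab => cbbab

aa->c; acc->; bac->a; cbc->bb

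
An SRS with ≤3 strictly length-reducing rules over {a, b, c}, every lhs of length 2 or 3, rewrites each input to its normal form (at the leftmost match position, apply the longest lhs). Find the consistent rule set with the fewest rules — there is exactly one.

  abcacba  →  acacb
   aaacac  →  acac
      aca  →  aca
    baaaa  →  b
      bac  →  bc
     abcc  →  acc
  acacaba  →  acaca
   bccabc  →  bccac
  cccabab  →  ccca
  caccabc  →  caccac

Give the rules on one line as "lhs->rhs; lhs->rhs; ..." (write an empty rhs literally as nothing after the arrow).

  | abcacba => acacba => acacb
  | aaacac => aacac => acac
  | aca
  | baaaa => baaa => baa => ba => b

aa->a; ab->a; ba->b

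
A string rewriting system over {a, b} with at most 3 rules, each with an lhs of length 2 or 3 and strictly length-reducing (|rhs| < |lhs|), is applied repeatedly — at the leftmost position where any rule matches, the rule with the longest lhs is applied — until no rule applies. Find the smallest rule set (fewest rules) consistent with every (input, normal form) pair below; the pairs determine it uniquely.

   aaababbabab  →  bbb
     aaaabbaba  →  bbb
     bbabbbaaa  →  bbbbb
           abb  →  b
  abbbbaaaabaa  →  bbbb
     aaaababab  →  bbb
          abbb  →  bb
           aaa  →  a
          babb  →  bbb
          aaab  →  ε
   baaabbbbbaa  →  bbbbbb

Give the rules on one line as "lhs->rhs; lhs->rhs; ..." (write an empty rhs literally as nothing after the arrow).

  | aaababbabab => ababbabab => abbabab => babab => bbab => bbb
  | aaaabbaba => aabbaba => bbaba => bbba => bbb
  | bbabbbaaa => bbbbbaaa => bbbbbaa => bbbbba => bbbbb
  | abb => b

aa->; ab->; ba->b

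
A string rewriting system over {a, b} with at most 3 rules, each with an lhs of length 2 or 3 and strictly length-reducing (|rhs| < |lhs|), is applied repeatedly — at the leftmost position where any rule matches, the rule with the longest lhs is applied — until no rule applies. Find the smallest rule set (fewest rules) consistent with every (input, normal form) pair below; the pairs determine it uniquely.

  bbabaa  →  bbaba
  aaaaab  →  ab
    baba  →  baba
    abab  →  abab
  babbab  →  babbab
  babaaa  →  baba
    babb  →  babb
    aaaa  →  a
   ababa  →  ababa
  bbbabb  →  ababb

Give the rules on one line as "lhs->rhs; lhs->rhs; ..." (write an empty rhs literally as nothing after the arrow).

aa->a; bbb->ab

  | bbabaa => bbaba
  | aaaaab => aaaab => aaab => aab => ab
  | baba
  | abab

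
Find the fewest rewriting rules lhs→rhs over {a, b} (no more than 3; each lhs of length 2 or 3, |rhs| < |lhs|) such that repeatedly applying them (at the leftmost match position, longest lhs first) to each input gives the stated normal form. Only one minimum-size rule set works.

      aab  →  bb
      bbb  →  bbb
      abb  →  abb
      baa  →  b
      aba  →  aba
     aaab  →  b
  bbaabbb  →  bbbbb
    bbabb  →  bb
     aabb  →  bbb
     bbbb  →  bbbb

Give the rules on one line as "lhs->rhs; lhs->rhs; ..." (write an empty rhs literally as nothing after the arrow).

  | aab => bb
  | bbb
  | abb
  | baa => b

aa->b; baa->b; bab->aa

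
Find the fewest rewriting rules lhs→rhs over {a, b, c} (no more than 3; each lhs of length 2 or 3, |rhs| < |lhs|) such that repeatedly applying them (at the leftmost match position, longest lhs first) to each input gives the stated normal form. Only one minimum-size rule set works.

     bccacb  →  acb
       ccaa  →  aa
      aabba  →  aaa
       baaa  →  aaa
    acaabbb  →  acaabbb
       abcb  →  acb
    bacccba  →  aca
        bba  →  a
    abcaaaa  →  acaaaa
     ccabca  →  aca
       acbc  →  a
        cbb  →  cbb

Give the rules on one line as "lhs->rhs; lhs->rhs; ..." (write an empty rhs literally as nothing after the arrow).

ba->a; bc->c; cc->

  | bccacb => ccacb => acb
  | ccaa => aa
  | aabba => aaba => aaa
  | baaa => aaa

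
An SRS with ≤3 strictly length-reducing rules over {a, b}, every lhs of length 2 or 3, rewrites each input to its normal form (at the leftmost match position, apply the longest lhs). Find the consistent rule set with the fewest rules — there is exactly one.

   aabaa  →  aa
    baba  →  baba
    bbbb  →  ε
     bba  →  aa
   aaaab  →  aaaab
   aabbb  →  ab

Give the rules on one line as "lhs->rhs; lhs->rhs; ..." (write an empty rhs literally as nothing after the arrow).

  | aabaa => aa
  | baba
  | bbbb => abb => ε
  | bba => aa

abb->; baa->; bb->a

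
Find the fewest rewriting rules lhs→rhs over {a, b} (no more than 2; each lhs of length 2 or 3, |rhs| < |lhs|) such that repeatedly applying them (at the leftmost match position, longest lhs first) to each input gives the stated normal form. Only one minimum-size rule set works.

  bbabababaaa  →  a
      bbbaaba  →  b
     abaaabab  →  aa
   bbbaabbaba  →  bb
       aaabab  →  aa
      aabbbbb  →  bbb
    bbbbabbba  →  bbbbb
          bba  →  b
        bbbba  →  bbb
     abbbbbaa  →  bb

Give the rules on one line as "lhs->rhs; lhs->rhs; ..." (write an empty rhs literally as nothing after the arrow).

ab->; ba->

  | bbabababaaa => bbababaaa => bbabaaa => bbaaa => baa => a
  | bbbaaba => bbaba => bba => b
  | abaaabab => aaabab => aaab => aa
  | bbbaabbaba => bbabbaba => bbbaba => bbba => bb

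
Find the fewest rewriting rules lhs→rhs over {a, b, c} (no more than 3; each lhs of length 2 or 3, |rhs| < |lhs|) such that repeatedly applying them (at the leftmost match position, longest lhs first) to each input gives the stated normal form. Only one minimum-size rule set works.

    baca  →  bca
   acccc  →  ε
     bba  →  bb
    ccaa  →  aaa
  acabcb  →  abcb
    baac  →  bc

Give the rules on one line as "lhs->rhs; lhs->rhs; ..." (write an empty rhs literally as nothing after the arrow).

ac->; ba->b; cc->a

  | baca => bca
  | acccc => ccc => ac => ε
  | bba => bb
  | ccaa => aaa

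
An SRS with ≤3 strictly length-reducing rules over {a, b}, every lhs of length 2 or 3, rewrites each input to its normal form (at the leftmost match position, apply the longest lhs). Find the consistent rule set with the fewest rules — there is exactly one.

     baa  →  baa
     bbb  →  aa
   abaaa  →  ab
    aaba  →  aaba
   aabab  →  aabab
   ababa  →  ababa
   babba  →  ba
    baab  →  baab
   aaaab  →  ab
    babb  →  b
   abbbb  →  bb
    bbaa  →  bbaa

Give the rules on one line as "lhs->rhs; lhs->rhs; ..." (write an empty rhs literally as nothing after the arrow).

  | baa
  | bbb => aa
  | abaaa => ab
  | aaba

aaa->; abb->; bbb->aa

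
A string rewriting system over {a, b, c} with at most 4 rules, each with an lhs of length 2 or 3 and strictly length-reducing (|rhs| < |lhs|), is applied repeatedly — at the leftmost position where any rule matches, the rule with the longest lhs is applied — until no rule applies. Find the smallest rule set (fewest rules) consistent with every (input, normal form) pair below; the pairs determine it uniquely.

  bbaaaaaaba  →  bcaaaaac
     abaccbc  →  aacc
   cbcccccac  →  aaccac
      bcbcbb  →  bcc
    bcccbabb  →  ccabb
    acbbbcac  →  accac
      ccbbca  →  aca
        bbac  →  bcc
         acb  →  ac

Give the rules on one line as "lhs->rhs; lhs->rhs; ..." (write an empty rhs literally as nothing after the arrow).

  | bbaaaaaaba => bcaaaaaba => bcaaaaac
  | abaccbc => acccbc => aacbc => aacc
  | cbcccccac => ccccccac => accccac => aaccac
  | bcbcbb => bccbb => bccb => bcc

ba->c; cb->c; ccc->ac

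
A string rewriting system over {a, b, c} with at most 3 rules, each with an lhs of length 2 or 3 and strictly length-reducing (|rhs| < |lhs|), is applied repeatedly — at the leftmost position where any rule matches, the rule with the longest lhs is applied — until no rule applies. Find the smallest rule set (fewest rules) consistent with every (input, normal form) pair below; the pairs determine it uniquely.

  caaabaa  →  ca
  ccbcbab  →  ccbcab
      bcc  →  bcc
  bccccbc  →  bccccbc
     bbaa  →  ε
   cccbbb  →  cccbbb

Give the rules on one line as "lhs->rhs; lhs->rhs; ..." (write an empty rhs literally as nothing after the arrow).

  | caaabaa => cabaa => caaa => ca
  | ccbcbab => ccbcab
  | bcc
  | bccccbc

aa->; ba->a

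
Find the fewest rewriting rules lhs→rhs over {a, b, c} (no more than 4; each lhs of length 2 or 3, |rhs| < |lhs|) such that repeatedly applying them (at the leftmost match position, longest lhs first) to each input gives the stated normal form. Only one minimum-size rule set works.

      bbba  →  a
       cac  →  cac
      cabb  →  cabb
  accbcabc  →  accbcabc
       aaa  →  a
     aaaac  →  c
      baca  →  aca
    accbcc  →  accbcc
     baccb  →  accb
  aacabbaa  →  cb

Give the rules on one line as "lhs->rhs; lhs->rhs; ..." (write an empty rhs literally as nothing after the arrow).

aa->; ba->a; baa->ab

  | bbba => bba => ba => a
  | cac
  | cabb
  | accbcabc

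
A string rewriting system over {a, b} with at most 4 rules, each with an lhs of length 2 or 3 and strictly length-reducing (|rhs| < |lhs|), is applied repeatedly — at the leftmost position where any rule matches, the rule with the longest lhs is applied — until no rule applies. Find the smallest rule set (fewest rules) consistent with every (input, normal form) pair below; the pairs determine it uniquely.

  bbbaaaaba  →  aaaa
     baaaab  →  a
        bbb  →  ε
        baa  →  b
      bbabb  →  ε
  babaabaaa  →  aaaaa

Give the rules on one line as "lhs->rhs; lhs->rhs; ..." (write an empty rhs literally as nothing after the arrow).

ab->; ba->b; bb->a

  | bbbaaaaba => abaaaaba => aaaaba => aaaa
  | baaaab => baaab => baab => bab => bb => a
  | bbb => ab => ε
  | baa => ba => b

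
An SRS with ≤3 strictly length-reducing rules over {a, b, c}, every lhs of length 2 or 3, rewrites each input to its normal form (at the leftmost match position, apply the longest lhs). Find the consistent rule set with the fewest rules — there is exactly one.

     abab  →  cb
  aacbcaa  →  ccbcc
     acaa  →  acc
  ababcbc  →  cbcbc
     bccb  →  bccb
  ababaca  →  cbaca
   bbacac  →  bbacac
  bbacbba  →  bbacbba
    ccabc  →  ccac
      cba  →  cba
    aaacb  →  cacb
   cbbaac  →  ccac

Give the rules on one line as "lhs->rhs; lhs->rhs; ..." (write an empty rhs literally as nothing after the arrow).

aa->c; ab->a; bbc->ca

  | abab => aab => cb
  | aacbcaa => ccbcaa => ccbcc
  | acaa => acc
  | ababcbc => aabcbc => cbcbc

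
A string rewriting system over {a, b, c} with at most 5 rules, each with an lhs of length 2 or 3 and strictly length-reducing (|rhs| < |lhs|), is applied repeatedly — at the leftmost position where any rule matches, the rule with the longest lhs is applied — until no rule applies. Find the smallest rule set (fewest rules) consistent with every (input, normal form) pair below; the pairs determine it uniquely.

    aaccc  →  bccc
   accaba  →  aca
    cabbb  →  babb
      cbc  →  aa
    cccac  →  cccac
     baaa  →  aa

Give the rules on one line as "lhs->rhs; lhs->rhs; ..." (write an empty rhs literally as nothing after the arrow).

aac->bc; baa->a; cab->ba; cbc->aa

  | aaccc => bccc
  | accaba => acbaa => aca
  | cabbb => babb
  | cbc => aa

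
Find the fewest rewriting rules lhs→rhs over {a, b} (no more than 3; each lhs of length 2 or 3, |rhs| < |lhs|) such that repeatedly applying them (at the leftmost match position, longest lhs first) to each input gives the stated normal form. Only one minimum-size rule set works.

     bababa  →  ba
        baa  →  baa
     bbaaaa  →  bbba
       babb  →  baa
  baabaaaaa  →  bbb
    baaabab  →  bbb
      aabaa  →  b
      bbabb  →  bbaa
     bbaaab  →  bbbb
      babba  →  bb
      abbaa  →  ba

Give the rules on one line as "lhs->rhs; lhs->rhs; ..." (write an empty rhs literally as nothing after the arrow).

aaa->b; ab->; abb->aa

  | bababa => baba => ba
  | baa
  | bbaaaa => bbba
  | babb => baa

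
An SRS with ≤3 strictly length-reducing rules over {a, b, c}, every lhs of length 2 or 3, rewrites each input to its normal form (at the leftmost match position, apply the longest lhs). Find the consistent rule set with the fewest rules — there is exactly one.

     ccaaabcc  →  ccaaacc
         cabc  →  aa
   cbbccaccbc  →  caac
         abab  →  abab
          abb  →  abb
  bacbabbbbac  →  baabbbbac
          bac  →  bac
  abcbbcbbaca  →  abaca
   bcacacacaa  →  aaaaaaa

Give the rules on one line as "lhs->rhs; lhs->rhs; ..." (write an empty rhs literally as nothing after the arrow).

bc->c; cac->aa; cb->

  | ccaaabcc => ccaaacc
  | cabc => cac => aa
  | cbbccaccbc => bccaccbc => ccaccbc => caacbc => caac
  | abab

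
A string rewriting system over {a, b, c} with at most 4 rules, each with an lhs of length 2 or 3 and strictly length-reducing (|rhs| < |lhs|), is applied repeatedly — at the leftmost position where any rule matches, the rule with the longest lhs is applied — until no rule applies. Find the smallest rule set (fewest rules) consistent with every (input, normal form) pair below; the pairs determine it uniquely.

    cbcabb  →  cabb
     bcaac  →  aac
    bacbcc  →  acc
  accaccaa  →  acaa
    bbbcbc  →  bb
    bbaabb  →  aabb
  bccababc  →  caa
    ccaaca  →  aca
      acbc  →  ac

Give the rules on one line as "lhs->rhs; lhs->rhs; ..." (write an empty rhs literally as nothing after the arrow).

ba->a; bc->; cca->b

  | cbcabb => cabb
  | bcaac => aac
  | bacbcc => acbcc => acc
  | accaccaa => abccaa => acaa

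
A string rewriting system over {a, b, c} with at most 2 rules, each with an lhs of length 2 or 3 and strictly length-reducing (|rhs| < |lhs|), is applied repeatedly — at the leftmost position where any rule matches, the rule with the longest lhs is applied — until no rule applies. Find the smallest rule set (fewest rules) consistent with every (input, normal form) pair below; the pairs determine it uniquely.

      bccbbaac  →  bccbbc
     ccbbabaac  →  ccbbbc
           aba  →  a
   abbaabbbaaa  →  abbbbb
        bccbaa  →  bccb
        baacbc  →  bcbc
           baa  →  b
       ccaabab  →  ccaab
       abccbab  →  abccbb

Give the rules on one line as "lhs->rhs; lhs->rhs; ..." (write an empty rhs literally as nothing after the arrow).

aba->a; ba->b

  | bccbbaac => bccbbac => bccbbc
  | ccbbabaac => ccbbbaac => ccbbbac => ccbbbc
  | aba => a
  | abbaabbbaaa => abbabbbaaa => abbbbbaaa => abbbbbaa => abbbbba => abbbbb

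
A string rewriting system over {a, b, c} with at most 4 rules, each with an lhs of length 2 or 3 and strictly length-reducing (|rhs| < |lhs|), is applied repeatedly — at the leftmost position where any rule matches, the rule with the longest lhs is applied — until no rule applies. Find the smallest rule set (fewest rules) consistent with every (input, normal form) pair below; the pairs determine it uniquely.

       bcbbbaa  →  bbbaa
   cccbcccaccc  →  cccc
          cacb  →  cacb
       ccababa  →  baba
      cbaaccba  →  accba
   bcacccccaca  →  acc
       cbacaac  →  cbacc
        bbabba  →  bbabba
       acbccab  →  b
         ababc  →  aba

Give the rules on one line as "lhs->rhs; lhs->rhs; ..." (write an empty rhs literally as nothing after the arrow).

  | bcbbbaa => bbbaa
  | cccbcccaccc => ccacccaccc => cccaccc => cccc
  | cacb
  | ccababa => baba

aac->c; bc->; cbc->ac; cca->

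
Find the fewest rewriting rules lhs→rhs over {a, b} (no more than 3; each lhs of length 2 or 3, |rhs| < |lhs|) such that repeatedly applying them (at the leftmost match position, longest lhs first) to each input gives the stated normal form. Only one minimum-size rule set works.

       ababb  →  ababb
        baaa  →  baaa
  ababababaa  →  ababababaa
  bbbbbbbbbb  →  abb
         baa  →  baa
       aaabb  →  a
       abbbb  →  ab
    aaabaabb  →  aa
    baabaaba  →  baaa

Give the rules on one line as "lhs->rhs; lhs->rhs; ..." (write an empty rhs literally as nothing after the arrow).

  | ababb
  | baaa
  | ababababaa
  | bbbbbbbbbb => abbbbbbbb => aabbbbbb => abbbbb => aabbb => abb

aab->a; bbb->ab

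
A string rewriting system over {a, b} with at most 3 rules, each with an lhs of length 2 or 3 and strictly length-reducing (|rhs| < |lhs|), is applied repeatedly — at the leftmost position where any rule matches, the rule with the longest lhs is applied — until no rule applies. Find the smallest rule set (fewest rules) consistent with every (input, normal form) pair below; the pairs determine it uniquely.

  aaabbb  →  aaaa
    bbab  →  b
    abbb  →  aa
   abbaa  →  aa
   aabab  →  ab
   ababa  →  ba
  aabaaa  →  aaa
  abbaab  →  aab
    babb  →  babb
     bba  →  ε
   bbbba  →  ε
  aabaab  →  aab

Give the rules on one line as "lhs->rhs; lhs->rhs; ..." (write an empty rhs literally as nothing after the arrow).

aba->; bba->; bbb->a

  | aaabbb => aaaa
  | bbab => b
  | abbb => aa
  | abbaa => aa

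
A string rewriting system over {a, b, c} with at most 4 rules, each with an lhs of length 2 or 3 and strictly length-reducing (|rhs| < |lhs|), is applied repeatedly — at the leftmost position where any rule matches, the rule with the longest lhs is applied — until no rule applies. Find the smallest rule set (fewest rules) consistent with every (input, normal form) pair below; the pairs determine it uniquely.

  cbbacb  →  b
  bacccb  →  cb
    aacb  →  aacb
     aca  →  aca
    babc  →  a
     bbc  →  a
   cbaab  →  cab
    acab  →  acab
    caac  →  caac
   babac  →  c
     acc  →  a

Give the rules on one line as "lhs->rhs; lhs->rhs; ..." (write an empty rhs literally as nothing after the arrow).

ba->; bb->b; bc->a; cc->

  | cbbacb => cbacb => ccb => b
  | bacccb => cccb => cb
  | aacb
  | aca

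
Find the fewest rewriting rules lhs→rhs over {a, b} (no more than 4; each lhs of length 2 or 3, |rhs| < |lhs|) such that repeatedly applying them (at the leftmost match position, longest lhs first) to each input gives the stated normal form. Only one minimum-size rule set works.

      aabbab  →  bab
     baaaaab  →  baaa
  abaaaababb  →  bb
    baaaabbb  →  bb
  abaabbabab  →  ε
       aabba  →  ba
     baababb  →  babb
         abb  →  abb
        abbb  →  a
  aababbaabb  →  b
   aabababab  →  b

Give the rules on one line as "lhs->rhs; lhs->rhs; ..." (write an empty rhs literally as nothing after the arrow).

  | aabbab => bab
  | baaaaab => baaa
  | abaaaababb => baaababb => baabb => bb
  | baaaabbb => baabb => bb

aab->; aba->b; bba->; bbb->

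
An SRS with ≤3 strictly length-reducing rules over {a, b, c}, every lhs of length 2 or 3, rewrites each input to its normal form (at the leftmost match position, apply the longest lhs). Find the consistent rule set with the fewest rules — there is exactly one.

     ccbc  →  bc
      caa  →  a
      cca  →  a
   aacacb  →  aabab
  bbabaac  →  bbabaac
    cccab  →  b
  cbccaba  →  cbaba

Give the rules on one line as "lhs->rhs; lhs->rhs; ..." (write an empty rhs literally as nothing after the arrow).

  | ccbc => bc
  | caa => a
  | cca => a
  | aacacb => aabab

ca->; cac->ba; cc->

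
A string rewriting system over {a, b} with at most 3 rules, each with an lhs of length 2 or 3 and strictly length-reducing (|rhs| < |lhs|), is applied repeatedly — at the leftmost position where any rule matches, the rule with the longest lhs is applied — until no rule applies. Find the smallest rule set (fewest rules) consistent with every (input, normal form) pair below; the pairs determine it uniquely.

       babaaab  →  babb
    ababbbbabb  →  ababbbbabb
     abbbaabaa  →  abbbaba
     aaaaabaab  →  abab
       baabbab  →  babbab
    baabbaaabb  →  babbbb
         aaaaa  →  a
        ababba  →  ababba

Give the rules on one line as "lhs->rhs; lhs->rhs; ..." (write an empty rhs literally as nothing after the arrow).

aa->a; aaa->

  | babaaab => babb
  | ababbbbabb
  | abbbaabaa => abbbabaa => abbbaba
  | aaaaabaab => aabaab => abaab => abab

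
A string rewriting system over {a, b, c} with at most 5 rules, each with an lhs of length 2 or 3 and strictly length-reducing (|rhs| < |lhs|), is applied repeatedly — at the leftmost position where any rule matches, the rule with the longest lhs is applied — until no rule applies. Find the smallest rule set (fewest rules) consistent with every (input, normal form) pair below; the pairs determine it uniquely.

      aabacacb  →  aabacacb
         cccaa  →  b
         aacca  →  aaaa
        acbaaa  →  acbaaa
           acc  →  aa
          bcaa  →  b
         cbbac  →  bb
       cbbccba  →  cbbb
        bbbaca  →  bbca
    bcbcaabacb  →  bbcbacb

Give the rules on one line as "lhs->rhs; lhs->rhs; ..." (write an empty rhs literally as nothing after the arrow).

  | aabacacb
  | cccaa => bcaa => bba => cc => b
  | aacca => aaaa
  | acbaaa

acc->aa; bba->cc; caa->ba; cc->b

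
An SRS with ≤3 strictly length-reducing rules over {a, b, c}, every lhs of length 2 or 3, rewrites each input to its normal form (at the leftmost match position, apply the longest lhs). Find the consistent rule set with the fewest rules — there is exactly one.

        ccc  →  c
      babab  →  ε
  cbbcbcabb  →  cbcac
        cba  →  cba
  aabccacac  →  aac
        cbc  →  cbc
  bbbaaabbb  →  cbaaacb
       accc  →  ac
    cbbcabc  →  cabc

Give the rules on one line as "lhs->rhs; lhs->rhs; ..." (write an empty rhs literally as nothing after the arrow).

aba->bb; bb->c; cc->

  | ccc => c
  | babab => bbbb => cbb => cc => ε
  | cbbcbcabb => cccbcabb => cbcabb => cbcac
  | cba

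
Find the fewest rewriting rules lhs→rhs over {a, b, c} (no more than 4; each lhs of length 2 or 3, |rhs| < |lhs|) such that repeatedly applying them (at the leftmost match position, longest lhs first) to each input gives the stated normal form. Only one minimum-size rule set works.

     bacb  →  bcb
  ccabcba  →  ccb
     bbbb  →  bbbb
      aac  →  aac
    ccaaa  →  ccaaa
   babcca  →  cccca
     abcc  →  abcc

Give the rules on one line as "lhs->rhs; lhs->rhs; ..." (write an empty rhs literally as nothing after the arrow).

ba->b; bab->cc; cab->

  | bacb => bcb
  | ccabcba => ccba => ccb
  | bbbb
  | aac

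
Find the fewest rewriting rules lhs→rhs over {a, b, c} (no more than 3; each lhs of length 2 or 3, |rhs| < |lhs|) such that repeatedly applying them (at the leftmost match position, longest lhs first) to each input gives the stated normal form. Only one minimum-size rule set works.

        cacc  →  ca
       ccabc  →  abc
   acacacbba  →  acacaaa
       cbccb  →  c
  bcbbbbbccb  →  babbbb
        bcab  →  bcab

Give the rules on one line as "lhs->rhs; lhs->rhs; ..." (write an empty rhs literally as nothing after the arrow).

cb->c; cbb->a; cc->

  | cacc => ca
  | ccabc => abc
  | acacacbba => acacaaa
  | cbccb => cccb => cb => c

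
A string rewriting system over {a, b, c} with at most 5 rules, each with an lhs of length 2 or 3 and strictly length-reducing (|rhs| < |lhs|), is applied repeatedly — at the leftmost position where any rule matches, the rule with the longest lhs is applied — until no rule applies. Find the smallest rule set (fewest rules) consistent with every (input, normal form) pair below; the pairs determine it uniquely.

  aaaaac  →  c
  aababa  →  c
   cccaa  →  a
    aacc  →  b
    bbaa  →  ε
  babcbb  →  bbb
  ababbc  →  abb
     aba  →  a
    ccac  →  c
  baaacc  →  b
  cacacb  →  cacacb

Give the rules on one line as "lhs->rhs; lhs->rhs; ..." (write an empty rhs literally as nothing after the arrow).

aa->c; ba->; bc->b; cc->b

  | aaaaac => caaac => ccac => bac => c
  | aababa => cbaba => cba => c
  | cccaa => bcaa => baa => a
  | aacc => ccc => bc => b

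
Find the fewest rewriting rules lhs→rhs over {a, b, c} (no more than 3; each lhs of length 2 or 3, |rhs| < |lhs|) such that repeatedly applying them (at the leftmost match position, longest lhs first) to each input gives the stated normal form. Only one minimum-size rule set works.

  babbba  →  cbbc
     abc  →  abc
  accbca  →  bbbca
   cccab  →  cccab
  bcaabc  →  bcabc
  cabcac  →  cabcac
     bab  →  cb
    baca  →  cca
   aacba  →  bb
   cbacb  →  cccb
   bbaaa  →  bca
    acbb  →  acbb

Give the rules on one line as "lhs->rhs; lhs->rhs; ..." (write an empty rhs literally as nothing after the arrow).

  | babbba => cbbba => cbbc
  | abc
  | accbca => bbbca
  | cccab

aa->a; acc->bb; ba->c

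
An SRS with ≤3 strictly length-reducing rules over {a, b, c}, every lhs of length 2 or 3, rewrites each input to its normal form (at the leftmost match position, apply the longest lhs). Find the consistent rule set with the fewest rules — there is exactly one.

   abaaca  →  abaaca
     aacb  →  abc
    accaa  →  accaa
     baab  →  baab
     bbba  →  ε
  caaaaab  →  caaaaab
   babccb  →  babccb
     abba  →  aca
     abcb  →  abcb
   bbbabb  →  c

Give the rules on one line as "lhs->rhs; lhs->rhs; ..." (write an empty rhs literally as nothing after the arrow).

acb->bc; bb->c; cba->

  | abaaca
  | aacb => abc
  | accaa
  | baab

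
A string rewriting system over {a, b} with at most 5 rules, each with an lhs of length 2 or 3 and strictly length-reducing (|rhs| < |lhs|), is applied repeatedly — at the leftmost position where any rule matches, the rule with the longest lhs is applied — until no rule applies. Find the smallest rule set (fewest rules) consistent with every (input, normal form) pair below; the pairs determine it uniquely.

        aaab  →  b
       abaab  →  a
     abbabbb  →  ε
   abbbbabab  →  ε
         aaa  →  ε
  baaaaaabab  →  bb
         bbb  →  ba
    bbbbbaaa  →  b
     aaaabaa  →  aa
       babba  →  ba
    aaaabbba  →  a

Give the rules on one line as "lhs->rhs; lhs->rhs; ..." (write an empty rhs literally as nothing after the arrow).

  | aaab => b
  | abaab => aab => a
  | abbabbb => ababbb => abbb => abb => ab => ε
  | abbbbabab => abbbabab => abbabab => ababab => abab => ab => ε

aaa->; ab->; abb->ab; bbb->ba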